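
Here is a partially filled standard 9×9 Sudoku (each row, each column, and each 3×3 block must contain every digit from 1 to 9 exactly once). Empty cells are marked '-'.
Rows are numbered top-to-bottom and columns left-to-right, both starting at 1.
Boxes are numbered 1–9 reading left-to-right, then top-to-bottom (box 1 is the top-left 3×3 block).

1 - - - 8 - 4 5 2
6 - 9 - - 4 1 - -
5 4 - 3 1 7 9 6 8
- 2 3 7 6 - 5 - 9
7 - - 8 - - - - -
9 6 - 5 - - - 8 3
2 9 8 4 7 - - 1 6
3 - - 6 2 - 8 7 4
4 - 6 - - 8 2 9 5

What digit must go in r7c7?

Row 7 already contains {1, 2, 4, 6, 7, 8, 9}.
Column 7 already contains {1, 2, 4, 5, 8, 9}.
Its 3×3 block (box 9) already contains {1, 2, 4, 5, 6, 7, 8, 9}.
The only value from 1–9 not eliminated is 3, so r7c7 = 3.

3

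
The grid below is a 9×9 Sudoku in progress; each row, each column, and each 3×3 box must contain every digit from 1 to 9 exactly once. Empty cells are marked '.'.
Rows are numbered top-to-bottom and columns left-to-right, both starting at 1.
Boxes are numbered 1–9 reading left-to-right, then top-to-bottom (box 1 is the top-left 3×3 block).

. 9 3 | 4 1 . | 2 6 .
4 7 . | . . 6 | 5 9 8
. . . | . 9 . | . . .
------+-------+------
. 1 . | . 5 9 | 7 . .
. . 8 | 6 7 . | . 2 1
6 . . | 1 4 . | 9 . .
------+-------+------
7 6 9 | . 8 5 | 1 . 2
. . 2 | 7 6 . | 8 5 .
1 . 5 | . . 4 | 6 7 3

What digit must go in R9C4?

9

Cell R9C4 itself could take any of {2, 9} by direct elimination.
Consider where 9 can go in column 4.
R2C4 is out (row 2 already has a 9).
R3C4 is out (row 3 already has a 9).
R4C4 is out (row 4 already has a 9).
R7C4 is out (row 7 already has a 9).
So the only cell in column 4 that can hold 9 is R9C4.
Therefore R9C4 = 9.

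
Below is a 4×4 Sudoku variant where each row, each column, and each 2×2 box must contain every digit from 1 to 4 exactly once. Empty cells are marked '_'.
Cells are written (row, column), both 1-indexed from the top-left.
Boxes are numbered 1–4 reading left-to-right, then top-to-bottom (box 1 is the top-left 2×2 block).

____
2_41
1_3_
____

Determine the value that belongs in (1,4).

Cell (1,4) itself could take any of {2, 3} by direct elimination.
Consider where 3 can go in box 2.
(1,3) is out (column 3 already has a 3).
So the only cell in box 2 that can hold 3 is (1,4).
Therefore (1,4) = 3.

3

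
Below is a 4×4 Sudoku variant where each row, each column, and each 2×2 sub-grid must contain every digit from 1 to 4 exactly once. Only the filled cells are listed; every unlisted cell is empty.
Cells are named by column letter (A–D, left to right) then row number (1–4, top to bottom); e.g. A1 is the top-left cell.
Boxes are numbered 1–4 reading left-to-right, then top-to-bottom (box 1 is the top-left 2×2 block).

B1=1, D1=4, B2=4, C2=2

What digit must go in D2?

Cell D2 itself could take any of {1, 3} by direct elimination.
Consider where 1 can go in row 2.
A2 is out (box 1 already has a 1).
So the only cell in row 2 that can hold 1 is D2.
Therefore D2 = 1.

1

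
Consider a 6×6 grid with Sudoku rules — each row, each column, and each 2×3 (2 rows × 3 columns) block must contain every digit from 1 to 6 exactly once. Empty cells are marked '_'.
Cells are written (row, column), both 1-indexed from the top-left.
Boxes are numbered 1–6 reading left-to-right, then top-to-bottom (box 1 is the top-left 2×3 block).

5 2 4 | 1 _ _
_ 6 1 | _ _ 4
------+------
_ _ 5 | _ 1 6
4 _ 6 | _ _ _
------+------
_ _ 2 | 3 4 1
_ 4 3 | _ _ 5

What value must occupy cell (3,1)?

Cell (3,1) itself could take any of {2, 3} by direct elimination.
Consider where 2 can go in column 1.
(2,1) is out (box 1 already has a 2).
(5,1) is out (row 5 already has a 2).
(6,1) is out (box 5 already has a 2).
So the only cell in column 1 that can hold 2 is (3,1).
Therefore (3,1) = 2.

2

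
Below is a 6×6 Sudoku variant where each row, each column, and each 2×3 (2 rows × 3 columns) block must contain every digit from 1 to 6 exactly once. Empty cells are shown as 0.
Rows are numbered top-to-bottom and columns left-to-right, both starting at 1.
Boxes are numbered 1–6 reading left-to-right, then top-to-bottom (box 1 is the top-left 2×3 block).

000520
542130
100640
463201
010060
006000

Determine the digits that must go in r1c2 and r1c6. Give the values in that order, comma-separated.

For r1c2:
  Row 1 already contains {2, 5}.
  Column 2 already contains {1, 4, 6}.
  Its 2×3 block (box 1) already contains {2, 4, 5}.
  The only value from 1–6 not eliminated is 3, so r1c2 = 3.
For r1c6:
  Consider where 4 can go in box 2.
  r2c6 is out (row 2 already has a 4).
  So the only cell in box 2 that can hold 4 is r1c6.
  So r1c6 = 4.

3,4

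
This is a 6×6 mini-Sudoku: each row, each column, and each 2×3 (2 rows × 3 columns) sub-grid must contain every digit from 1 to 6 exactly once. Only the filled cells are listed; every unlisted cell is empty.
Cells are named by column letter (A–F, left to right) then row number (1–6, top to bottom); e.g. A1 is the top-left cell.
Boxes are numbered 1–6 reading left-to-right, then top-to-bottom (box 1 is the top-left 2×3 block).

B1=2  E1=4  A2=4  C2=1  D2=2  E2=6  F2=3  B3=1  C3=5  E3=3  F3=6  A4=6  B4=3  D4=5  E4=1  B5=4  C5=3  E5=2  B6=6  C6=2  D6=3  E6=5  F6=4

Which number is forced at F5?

Row 5 already contains {2, 3, 4}.
Column F already contains {3, 4, 6}.
Its 2×3 block (box 6) already contains {2, 3, 4, 5}.
The only value from 1–6 not eliminated is 1, so F5 = 1.

1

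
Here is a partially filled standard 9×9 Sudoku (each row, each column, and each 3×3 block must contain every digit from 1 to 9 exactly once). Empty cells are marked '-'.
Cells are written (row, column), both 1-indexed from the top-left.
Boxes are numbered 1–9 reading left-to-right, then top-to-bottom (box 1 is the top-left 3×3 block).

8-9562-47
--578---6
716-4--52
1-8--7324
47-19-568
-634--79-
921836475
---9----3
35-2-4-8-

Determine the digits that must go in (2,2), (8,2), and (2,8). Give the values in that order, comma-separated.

For (2,2):
  Consider where 4 can go in box 1.
  (1,2) is out (row 1 already has a 4).
  (2,1) is out (column 1 already has a 4).
  So the only cell in box 1 that can hold 4 is (2,2).
  So (2,2) = 4.
For (8,2):
  Consider where 8 can go in column 2.
  (1,2) is out (row 1 already has a 8).
  (2,2) is out (row 2 already has a 8).
  (4,2) is out (row 4 already has a 8).
  So the only cell in column 2 that can hold 8 is (8,2).
  So (8,2) = 8.
For (2,8):
  Consider where 3 can go in column 8.
  (8,8) is out (row 8 already has a 3).
  So the only cell in column 8 that can hold 3 is (2,8).
  So (2,8) = 3.

4,8,3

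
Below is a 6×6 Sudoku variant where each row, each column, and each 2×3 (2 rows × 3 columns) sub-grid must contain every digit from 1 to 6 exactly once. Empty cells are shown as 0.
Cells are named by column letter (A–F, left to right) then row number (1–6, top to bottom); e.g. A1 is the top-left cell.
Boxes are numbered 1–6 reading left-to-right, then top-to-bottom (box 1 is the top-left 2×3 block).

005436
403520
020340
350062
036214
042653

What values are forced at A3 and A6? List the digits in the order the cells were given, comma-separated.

6,1

For A3:
  Consider where 6 can go in column A.
  A1 is out (row 1 already has a 6).
  A5 is out (row 5 already has a 6).
  A6 is out (row 6 already has a 6).
  So the only cell in column A that can hold 6 is A3.
  So A3 = 6.
For A6:
  Row 6 already contains {2, 3, 4, 5, 6}.
  Column A already contains {3, 4}.
  Its 2×3 block (box 5) already contains {2, 3, 4, 6}.
  The only value from 1–6 not eliminated is 1, so A6 = 1.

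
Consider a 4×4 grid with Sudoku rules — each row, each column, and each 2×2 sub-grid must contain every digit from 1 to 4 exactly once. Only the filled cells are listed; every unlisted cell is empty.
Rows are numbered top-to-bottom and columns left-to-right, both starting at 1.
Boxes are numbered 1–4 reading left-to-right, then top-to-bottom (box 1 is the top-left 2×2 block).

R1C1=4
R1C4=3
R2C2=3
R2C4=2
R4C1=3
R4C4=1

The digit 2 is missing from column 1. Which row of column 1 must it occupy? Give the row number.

Consider where 2 can go in column 1.
R2C1 is out (row 2 already has a 2).
So the only cell in column 1 that can hold 2 is R3C1.
That is row 3.

3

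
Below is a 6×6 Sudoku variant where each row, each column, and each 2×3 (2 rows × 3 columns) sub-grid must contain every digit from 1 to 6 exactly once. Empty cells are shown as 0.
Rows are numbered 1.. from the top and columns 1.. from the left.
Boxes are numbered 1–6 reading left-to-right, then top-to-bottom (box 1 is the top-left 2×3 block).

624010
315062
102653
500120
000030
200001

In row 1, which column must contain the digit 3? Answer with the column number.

4

Consider where 3 can go in row 1.
row 1, column 6 is out (column 6 already has a 3).
So the only cell in row 1 that can hold 3 is row 1, column 4.
That is column 4.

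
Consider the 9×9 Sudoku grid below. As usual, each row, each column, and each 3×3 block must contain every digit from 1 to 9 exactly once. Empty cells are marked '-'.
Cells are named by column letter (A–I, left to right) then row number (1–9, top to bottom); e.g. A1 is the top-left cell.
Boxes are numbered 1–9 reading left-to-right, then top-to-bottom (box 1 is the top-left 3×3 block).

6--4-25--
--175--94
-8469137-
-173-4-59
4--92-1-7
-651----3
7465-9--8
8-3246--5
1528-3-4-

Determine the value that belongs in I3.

2

Row 3 already contains {1, 3, 4, 6, 7, 8, 9}.
Column I already contains {3, 4, 5, 7, 8, 9}.
Its 3×3 block (box 3) already contains {3, 4, 5, 7, 9}.
The only value from 1–9 not eliminated is 2, so I3 = 2.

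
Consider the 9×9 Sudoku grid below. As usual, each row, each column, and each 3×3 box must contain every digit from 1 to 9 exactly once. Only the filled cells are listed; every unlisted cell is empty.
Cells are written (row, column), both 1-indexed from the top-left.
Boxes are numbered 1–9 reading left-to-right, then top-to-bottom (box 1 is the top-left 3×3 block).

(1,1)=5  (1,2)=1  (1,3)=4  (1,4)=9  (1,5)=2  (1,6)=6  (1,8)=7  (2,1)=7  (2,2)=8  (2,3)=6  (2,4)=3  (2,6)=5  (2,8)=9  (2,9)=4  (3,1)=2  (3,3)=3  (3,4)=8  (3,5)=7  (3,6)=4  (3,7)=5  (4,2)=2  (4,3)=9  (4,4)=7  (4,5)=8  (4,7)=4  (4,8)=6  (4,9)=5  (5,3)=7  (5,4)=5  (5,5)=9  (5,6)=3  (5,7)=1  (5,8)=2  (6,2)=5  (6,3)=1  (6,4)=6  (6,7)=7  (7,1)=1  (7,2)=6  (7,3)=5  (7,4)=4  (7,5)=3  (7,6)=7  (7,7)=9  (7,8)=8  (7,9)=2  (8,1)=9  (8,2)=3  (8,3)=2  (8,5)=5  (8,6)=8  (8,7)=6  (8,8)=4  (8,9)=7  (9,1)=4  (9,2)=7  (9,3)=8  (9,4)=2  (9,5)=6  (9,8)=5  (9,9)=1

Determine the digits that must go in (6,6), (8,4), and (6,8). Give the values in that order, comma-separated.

2,1,3

For (6,6):
  Row 6 already contains {1, 5, 6, 7}.
  Column 6 already contains {3, 4, 5, 6, 7, 8}.
  Its 3×3 block (box 5) already contains {3, 5, 6, 7, 8, 9}.
  The only value from 1–9 not eliminated is 2, so (6,6) = 2.
For (8,4):
  Row 8 already contains {2, 3, 4, 5, 6, 7, 8, 9}.
  Column 4 already contains {2, 3, 4, 5, 6, 7, 8, 9}.
  Its 3×3 block (box 8) already contains {2, 3, 4, 5, 6, 7, 8}.
  The only value from 1–9 not eliminated is 1, so (8,4) = 1.
For (6,8):
  Row 6 already contains {1, 5, 6, 7}.
  Column 8 already contains {2, 4, 5, 6, 7, 8, 9}.
  Its 3×3 block (box 6) already contains {1, 2, 4, 5, 6, 7}.
  The only value from 1–9 not eliminated is 3, so (6,8) = 3.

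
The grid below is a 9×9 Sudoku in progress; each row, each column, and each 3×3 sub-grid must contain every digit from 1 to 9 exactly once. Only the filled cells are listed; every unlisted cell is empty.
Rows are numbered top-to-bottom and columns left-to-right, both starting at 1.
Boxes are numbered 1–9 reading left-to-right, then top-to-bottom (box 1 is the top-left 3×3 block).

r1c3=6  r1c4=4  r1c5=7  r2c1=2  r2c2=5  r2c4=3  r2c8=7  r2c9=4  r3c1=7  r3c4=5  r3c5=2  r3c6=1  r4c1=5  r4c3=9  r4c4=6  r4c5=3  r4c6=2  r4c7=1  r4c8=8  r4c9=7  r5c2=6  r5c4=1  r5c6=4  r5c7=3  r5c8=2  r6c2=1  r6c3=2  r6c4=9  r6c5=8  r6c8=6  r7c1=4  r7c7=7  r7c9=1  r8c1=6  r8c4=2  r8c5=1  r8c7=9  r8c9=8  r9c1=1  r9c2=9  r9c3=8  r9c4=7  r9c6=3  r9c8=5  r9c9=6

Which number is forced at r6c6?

7

Cell r6c6 itself could take any of {5, 7} by direct elimination.
Consider where 7 can go in row 6.
r6c1 is out (column 1 already has a 7).
r6c7 is out (column 7 already has a 7).
r6c9 is out (column 9 already has a 7).
So the only cell in row 6 that can hold 7 is r6c6.
Therefore r6c6 = 7.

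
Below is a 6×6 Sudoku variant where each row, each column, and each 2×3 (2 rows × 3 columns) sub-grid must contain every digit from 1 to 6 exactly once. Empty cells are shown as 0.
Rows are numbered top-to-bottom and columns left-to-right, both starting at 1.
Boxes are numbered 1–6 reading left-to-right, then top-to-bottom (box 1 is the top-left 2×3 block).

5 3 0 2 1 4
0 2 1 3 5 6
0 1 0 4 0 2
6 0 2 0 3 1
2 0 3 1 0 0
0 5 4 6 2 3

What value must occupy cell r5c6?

5

Row 5 already contains {1, 2, 3}.
Column 6 already contains {1, 2, 3, 4, 6}.
Its 2×3 block (box 6) already contains {1, 2, 3, 6}.
The only value from 1–6 not eliminated is 5, so r5c6 = 5.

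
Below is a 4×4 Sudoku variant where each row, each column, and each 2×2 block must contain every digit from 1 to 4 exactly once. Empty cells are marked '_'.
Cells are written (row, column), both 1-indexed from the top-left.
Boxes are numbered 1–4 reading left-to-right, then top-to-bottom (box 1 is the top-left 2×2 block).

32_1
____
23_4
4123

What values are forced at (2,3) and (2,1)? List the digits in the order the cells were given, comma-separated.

For (2,3):
  Consider where 3 can go in column 3.
  (1,3) is out (row 1 already has a 3).
  (3,3) is out (row 3 already has a 3).
  So the only cell in column 3 that can hold 3 is (2,3).
  So (2,3) = 3.
For (2,1):
  Row 2 already contains {}.
  Column 1 already contains {2, 3, 4}.
  Its 2×2 block (box 1) already contains {2, 3}.
  The only value from 1–4 not eliminated is 1, so (2,1) = 1.

3,1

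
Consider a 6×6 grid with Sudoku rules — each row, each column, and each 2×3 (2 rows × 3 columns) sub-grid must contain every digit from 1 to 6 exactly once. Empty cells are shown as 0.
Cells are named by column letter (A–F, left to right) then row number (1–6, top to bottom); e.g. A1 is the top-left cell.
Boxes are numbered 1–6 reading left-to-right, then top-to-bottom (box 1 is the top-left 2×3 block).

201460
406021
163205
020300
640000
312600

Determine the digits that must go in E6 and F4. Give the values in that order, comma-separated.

For E6:
  Consider where 5 can go in row 6.
  F6 is out (column F already has a 5).
  So the only cell in row 6 that can hold 5 is E6.
  So E6 = 5.
For F4:
  Consider where 6 can go in column F.
  F1 is out (row 1 already has a 6).
  F5 is out (row 5 already has a 6).
  F6 is out (row 6 already has a 6).
  So the only cell in column F that can hold 6 is F4.
  So F4 = 6.

5,6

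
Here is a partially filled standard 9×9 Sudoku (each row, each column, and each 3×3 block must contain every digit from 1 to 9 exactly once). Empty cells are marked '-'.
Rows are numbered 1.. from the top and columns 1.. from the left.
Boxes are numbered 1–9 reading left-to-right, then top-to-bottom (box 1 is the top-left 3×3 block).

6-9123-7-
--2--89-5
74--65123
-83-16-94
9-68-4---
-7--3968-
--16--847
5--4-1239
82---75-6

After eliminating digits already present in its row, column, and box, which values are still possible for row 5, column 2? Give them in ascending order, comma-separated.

Row 5 already contains {4, 6, 8, 9}.
Column 2 already contains {2, 4, 7, 8}.
Its 3×3 block (box 4) already contains {3, 6, 7, 8, 9}.
Removing those from 1–9 leaves {1, 5} as the candidates for row 5, column 2.

1,5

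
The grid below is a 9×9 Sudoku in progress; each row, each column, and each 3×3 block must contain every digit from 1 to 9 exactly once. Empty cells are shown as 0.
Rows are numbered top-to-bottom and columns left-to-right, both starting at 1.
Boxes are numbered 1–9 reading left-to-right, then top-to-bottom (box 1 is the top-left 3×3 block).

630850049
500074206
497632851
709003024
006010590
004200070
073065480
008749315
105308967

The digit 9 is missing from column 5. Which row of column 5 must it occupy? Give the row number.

6

Consider where 9 can go in column 5.
R4C5 is out (row 4 already has a 9).
R9C5 is out (row 9 already has a 9).
So the only cell in column 5 that can hold 9 is R6C5.
That is row 6.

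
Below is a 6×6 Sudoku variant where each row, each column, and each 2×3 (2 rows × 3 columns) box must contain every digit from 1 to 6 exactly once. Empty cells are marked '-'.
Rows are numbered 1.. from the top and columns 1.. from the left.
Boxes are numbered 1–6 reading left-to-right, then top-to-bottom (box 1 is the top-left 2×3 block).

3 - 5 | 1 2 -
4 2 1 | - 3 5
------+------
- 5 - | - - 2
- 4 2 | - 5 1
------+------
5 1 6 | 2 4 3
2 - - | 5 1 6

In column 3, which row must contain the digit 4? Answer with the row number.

Consider where 4 can go in column 3.
row 3, column 3 is out (box 3 already has a 4).
So the only cell in column 3 that can hold 4 is row 6, column 3.
That is row 6.

6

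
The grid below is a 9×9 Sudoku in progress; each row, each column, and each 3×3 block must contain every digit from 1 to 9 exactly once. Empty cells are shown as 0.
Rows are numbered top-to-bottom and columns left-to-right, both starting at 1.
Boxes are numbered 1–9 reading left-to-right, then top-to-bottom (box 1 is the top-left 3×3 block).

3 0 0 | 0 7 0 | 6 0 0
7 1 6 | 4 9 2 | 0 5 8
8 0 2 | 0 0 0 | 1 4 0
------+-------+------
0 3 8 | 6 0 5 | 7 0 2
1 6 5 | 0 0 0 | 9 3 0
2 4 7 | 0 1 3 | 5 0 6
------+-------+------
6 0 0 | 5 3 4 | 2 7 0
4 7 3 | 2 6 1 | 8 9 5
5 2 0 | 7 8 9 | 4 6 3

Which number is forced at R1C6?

Row 1 already contains {3, 6, 7}.
Column 6 already contains {1, 2, 3, 4, 5, 9}.
Its 3×3 block (box 2) already contains {2, 4, 7, 9}.
The only value from 1–9 not eliminated is 8, so R1C6 = 8.

8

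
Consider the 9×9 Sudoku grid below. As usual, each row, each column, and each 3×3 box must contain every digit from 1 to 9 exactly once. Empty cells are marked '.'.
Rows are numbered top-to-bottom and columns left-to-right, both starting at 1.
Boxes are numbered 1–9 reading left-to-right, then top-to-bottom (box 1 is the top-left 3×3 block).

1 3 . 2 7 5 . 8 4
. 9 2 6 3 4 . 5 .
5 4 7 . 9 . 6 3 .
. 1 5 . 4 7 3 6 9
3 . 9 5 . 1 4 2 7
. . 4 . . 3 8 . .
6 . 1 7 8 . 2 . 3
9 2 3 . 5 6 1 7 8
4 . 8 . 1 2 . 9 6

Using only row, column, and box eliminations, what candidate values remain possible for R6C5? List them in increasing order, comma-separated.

Row 6 already contains {3, 4, 8}.
Column 5 already contains {1, 3, 4, 5, 7, 8, 9}.
Its 3×3 block (box 5) already contains {1, 3, 4, 5, 7}.
Removing those from 1–9 leaves {2, 6} as the candidates for R6C5.

2,6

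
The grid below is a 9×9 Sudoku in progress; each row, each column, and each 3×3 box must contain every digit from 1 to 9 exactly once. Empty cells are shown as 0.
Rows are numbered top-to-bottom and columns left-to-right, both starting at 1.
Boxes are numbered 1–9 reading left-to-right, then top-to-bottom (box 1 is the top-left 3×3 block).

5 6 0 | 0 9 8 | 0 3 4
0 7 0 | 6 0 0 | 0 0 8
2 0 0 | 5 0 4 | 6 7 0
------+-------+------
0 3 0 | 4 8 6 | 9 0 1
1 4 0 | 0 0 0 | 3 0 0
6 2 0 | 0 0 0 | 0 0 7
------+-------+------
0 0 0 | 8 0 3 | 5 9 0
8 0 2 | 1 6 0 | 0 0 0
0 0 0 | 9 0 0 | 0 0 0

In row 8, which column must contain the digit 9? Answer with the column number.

Consider where 9 can go in row 8.
r8c6 is out (box 8 already has a 9).
r8c7 is out (column 7 already has a 9).
r8c8 is out (column 8 already has a 9).
r8c9 is out (box 9 already has a 9).
So the only cell in row 8 that can hold 9 is r8c2.
That is column 2.

2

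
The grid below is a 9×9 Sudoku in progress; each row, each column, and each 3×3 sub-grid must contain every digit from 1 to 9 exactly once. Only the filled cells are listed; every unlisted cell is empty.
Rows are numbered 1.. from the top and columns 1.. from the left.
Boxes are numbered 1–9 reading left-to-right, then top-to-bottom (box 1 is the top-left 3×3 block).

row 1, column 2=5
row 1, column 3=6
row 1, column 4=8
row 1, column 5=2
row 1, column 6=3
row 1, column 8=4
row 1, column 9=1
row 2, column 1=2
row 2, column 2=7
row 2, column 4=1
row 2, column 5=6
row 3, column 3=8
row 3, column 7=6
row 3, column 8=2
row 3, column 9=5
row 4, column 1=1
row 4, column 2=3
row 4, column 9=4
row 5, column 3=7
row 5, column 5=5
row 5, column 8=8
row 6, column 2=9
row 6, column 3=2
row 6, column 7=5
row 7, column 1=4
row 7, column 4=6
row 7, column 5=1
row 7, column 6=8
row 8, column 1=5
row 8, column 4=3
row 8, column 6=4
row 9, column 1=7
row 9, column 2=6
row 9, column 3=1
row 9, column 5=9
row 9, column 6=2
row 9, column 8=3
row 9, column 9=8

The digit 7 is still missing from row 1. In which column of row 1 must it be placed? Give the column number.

Consider where 7 can go in row 1.
row 1, column 1 is out (column 1 already has a 7).
So the only cell in row 1 that can hold 7 is row 1, column 7.
That is column 7.

7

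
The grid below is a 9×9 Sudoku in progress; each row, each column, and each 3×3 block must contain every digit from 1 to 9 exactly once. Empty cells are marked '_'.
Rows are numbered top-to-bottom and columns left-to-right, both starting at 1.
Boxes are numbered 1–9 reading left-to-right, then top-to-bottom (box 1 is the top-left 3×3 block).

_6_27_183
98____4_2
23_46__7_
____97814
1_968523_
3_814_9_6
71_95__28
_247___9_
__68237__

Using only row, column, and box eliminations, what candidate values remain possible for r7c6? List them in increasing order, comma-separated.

Row 7 already contains {1, 2, 5, 7, 8, 9}.
Column 6 already contains {3, 5, 7}.
Its 3×3 block (box 8) already contains {2, 3, 5, 7, 8, 9}.
Removing those from 1–9 leaves {4, 6} as the candidates for r7c6.

4,6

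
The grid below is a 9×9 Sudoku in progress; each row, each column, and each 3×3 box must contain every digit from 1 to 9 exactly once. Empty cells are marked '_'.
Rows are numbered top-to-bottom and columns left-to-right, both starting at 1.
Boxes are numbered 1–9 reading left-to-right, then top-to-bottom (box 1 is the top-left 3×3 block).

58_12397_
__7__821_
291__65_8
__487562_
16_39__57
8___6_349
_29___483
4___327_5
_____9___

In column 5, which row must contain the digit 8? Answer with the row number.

9

Consider where 8 can go in column 5.
R2C5 is out (row 2 already has a 8).
R3C5 is out (row 3 already has a 8).
R7C5 is out (row 7 already has a 8).
So the only cell in column 5 that can hold 8 is R9C5.
That is row 9.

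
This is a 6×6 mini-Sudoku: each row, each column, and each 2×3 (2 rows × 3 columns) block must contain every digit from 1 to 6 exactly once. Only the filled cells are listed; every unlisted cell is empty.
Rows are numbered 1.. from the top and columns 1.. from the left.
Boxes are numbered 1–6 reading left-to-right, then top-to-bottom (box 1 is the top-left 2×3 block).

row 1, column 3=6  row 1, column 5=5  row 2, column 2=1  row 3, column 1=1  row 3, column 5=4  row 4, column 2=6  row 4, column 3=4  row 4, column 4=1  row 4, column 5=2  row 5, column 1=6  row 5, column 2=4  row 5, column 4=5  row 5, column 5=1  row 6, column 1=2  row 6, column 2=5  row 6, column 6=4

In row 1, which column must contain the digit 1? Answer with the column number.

Consider where 1 can go in row 1.
row 1, column 1 is out (column 1 already has a 1).
row 1, column 2 is out (column 2 already has a 1).
row 1, column 4 is out (column 4 already has a 1).
So the only cell in row 1 that can hold 1 is row 1, column 6.
That is column 6.

6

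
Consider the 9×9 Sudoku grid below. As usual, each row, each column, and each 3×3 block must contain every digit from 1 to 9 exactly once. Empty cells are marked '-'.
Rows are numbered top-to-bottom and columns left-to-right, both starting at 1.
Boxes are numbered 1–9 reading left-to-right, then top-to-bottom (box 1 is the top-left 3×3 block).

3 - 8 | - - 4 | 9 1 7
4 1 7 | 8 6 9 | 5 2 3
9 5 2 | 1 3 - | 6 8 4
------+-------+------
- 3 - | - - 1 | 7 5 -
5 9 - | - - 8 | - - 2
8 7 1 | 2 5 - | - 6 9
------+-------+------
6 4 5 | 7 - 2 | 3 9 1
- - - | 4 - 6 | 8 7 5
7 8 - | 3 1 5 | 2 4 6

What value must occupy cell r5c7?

1

Cell r5c7 itself could take any of {1, 4} by direct elimination.
Consider where 1 can go in row 5.
r5c3 is out (column 3 already has a 1).
r5c4 is out (column 4 already has a 1).
r5c5 is out (column 5 already has a 1).
r5c8 is out (column 8 already has a 1).
So the only cell in row 5 that can hold 1 is r5c7.
Therefore r5c7 = 1.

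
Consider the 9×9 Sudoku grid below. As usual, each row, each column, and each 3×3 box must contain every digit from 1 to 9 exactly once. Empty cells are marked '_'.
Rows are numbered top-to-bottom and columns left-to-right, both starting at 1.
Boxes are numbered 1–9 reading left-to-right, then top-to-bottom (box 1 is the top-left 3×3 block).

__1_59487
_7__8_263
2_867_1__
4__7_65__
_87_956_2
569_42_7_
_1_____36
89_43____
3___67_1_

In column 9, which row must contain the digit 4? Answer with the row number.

9

Consider where 4 can go in column 9.
R3C9 is out (box 3 already has a 4).
R4C9 is out (row 4 already has a 4).
R6C9 is out (row 6 already has a 4).
R8C9 is out (row 8 already has a 4).
So the only cell in column 9 that can hold 4 is R9C9.
That is row 9.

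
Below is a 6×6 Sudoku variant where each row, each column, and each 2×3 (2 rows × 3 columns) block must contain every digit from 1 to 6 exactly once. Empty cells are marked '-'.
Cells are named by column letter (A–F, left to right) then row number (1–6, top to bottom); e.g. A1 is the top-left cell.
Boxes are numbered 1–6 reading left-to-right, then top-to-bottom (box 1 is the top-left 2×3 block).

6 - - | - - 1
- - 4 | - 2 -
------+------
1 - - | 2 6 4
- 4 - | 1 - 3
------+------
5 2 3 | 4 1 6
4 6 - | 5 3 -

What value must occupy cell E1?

4

Cell E1 itself could take any of {4, 5} by direct elimination.
Consider where 4 can go in box 2.
D1 is out (column D already has a 4).
D2 is out (row 2 already has a 4).
F2 is out (row 2 already has a 4).
So the only cell in box 2 that can hold 4 is E1.
Therefore E1 = 4.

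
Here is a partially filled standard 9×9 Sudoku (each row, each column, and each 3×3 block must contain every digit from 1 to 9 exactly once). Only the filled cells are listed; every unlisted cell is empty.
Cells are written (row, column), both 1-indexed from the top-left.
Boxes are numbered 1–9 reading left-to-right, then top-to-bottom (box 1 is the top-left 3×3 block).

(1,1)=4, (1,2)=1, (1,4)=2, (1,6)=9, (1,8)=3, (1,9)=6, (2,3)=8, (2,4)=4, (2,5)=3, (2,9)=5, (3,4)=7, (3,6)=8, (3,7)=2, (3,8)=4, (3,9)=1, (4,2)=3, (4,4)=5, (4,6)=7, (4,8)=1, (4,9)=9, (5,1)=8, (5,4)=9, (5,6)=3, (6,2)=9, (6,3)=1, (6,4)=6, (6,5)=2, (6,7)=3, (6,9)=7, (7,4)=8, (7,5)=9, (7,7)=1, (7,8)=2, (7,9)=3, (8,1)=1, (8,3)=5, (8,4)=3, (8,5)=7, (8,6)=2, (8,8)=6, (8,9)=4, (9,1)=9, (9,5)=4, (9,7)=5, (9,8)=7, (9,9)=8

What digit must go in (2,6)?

1

Cell (2,6) itself could take any of {1, 6} by direct elimination.
Consider where 1 can go in box 2.
(1,5) is out (row 1 already has a 1).
(3,5) is out (row 3 already has a 1).
So the only cell in box 2 that can hold 1 is (2,6).
Therefore (2,6) = 1.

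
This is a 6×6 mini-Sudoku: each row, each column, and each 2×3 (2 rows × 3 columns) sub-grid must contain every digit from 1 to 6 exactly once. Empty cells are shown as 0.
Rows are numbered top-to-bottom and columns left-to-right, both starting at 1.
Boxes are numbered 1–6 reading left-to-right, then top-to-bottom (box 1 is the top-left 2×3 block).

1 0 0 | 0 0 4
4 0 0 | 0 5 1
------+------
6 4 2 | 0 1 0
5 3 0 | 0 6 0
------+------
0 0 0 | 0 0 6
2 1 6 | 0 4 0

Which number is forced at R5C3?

Cell R5C3 itself could take any of {3, 4, 5} by direct elimination.
Consider where 4 can go in column 3.
R1C3 is out (row 1 already has a 4).
R2C3 is out (row 2 already has a 4).
R4C3 is out (box 3 already has a 4).
So the only cell in column 3 that can hold 4 is R5C3.
Therefore R5C3 = 4.

4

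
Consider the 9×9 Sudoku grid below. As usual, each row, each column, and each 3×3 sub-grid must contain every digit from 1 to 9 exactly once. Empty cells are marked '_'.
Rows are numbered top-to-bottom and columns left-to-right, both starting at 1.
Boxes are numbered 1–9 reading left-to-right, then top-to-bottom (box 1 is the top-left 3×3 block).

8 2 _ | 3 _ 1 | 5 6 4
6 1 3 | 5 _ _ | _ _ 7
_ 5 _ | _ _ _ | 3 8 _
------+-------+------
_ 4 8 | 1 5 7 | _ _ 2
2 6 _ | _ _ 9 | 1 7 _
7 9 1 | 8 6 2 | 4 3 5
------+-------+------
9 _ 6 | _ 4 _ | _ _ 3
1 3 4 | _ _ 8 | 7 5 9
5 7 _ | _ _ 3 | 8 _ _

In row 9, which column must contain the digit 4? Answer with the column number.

8

Consider where 4 can go in row 9.
r9c3 is out (column 3 already has a 4).
r9c4 is out (box 8 already has a 4).
r9c5 is out (column 5 already has a 4).
r9c9 is out (column 9 already has a 4).
So the only cell in row 9 that can hold 4 is r9c8.
That is column 8.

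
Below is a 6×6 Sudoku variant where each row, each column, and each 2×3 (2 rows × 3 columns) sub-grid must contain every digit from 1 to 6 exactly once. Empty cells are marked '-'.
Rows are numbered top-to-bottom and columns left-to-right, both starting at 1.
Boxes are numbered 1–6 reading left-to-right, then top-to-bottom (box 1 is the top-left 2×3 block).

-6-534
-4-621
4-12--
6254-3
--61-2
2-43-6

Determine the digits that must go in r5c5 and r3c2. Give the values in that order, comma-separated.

4,3

For r5c5:
  Consider where 4 can go in column 5.
  r3c5 is out (row 3 already has a 4).
  r4c5 is out (row 4 already has a 4).
  r6c5 is out (row 6 already has a 4).
  So the only cell in column 5 that can hold 4 is r5c5.
  So r5c5 = 4.
For r3c2:
  Row 3 already contains {1, 2, 4}.
  Column 2 already contains {2, 4, 6}.
  Its 2×3 block (box 3) already contains {1, 2, 4, 5, 6}.
  The only value from 1–6 not eliminated is 3, so r3c2 = 3.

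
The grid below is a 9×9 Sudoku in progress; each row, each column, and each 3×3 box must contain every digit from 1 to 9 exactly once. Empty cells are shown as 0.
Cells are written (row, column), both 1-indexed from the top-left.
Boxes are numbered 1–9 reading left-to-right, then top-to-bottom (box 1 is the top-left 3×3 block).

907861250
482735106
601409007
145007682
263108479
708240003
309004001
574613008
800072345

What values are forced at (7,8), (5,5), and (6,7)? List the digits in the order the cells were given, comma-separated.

For (7,8):
  Consider where 6 can go in box 9.
  (7,7) is out (column 7 already has a 6).
  (8,7) is out (row 8 already has a 6).
  (8,8) is out (row 8 already has a 6).
  So the only cell in box 9 that can hold 6 is (7,8).
  So (7,8) = 6.
For (5,5):
  Row 5 already contains {1, 2, 3, 4, 6, 7, 8, 9}.
  Column 5 already contains {1, 3, 4, 6, 7}.
  Its 3×3 block (box 5) already contains {1, 2, 4, 7, 8}.
  The only value from 1–9 not eliminated is 5, so (5,5) = 5.
For (6,7):
  Row 6 already contains {2, 3, 4, 7, 8}.
  Column 7 already contains {1, 2, 3, 4, 6}.
  Its 3×3 block (box 6) already contains {2, 3, 4, 6, 7, 8, 9}.
  The only value from 1–9 not eliminated is 5, so (6,7) = 5.

6,5,5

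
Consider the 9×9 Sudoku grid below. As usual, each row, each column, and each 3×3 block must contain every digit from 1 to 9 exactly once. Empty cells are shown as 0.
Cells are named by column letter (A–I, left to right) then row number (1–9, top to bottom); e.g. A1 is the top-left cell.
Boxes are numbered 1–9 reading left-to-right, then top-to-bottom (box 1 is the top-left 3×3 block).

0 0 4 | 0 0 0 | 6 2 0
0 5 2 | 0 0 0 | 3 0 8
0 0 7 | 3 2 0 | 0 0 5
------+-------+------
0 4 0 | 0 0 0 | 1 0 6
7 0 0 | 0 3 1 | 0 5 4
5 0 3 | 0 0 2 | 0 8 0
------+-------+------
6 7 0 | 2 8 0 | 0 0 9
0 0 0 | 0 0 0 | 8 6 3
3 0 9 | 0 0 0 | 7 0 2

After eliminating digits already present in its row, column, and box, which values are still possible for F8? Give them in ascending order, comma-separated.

4,5,7,9

Row 8 already contains {3, 6, 8}.
Column F already contains {1, 2}.
Its 3×3 block (box 8) already contains {2, 8}.
Removing those from 1–9 leaves {4, 5, 7, 9} as the candidates for F8.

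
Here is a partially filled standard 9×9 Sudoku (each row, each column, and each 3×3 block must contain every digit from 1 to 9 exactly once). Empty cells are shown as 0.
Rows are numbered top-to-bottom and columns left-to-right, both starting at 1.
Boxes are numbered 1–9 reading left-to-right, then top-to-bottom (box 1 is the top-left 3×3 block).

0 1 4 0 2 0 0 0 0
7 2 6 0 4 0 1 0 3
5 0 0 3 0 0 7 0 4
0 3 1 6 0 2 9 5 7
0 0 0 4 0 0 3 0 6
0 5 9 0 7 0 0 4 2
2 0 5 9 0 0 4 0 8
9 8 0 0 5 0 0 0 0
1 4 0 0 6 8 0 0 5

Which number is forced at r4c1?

4

Cell r4c1 itself could take any of {4, 8} by direct elimination.
Consider where 4 can go in column 1.
r1c1 is out (row 1 already has a 4).
r5c1 is out (row 5 already has a 4).
r6c1 is out (row 6 already has a 4).
So the only cell in column 1 that can hold 4 is r4c1.
Therefore r4c1 = 4.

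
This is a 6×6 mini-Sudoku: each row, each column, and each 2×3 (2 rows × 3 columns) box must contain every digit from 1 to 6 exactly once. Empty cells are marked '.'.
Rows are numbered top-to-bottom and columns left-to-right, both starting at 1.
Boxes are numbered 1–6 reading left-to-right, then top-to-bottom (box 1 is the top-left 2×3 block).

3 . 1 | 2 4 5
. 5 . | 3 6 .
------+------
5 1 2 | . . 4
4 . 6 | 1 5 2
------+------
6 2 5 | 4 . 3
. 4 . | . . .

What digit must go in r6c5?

2

Cell r6c5 itself could take any of {1, 2} by direct elimination.
Consider where 2 can go in row 6.
r6c1 is out (box 5 already has a 2).
r6c3 is out (column 3 already has a 2).
r6c4 is out (column 4 already has a 2).
r6c6 is out (column 6 already has a 2).
So the only cell in row 6 that can hold 2 is r6c5.
Therefore r6c5 = 2.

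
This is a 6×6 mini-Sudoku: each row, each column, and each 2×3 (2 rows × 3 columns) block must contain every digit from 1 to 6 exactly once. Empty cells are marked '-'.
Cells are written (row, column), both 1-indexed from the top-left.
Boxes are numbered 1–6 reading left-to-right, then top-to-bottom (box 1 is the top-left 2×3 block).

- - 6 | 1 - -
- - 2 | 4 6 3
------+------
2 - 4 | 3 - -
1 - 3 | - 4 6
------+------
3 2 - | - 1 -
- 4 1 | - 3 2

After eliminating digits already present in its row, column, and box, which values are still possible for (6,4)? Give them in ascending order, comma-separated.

5,6

Row 6 already contains {1, 2, 3, 4}.
Column 4 already contains {1, 3, 4}.
Its 2×3 block (box 6) already contains {1, 2, 3}.
Removing those from 1–6 leaves {5, 6} as the candidates for (6,4).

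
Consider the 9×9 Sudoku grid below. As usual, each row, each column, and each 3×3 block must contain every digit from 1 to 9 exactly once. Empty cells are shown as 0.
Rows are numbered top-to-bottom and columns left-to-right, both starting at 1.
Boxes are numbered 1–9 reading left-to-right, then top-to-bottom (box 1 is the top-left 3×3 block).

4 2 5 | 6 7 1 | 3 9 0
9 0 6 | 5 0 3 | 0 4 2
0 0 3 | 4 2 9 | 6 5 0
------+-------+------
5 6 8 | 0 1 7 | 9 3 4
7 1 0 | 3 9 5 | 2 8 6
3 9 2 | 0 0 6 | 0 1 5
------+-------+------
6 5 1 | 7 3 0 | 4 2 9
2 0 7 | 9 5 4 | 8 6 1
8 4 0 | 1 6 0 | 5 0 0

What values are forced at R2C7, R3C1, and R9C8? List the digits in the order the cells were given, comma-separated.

1,1,7

For R2C7:
  Consider where 1 can go in box 3.
  R1C9 is out (row 1 already has a 1).
  R3C9 is out (column 9 already has a 1).
  So the only cell in box 3 that can hold 1 is R2C7.
  So R2C7 = 1.
For R3C1:
  Row 3 already contains {2, 3, 4, 5, 6, 9}.
  Column 1 already contains {2, 3, 4, 5, 6, 7, 8, 9}.
  Its 3×3 block (box 1) already contains {2, 3, 4, 5, 6, 9}.
  The only value from 1–9 not eliminated is 1, so R3C1 = 1.
For R9C8:
  Row 9 already contains {1, 4, 5, 6, 8}.
  Column 8 already contains {1, 2, 3, 4, 5, 6, 8, 9}.
  Its 3×3 block (box 9) already contains {1, 2, 4, 5, 6, 8, 9}.
  The only value from 1–9 not eliminated is 7, so R9C8 = 7.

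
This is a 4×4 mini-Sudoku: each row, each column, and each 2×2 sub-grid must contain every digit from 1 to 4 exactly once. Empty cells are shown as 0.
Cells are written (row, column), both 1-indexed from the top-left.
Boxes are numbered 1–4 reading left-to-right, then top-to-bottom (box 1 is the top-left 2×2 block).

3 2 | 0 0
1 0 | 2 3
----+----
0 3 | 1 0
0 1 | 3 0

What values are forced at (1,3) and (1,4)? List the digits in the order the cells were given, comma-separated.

4,1

For (1,3):
  Row 1 already contains {2, 3}.
  Column 3 already contains {1, 2, 3}.
  Its 2×2 block (box 2) already contains {2, 3}.
  The only value from 1–4 not eliminated is 4, so (1,3) = 4.
For (1,4):
  Consider where 1 can go in row 1.
  (1,3) is out (column 3 already has a 1).
  So the only cell in row 1 that can hold 1 is (1,4).
  So (1,4) = 1.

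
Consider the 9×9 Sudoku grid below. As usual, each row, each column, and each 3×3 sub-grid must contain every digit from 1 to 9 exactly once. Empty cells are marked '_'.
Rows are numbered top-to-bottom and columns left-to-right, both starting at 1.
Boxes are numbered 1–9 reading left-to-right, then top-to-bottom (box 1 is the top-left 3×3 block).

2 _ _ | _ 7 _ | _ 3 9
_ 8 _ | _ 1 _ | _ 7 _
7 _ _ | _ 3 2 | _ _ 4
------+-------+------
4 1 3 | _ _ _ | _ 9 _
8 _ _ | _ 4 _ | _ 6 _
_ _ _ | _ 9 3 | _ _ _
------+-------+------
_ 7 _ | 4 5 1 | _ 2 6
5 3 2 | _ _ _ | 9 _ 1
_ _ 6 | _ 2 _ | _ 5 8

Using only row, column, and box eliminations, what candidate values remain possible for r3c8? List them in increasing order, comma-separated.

Row 3 already contains {2, 3, 4, 7}.
Column 8 already contains {2, 3, 5, 6, 7, 9}.
Its 3×3 block (box 3) already contains {3, 4, 7, 9}.
Removing those from 1–9 leaves {1, 8} as the candidates for r3c8.

1,8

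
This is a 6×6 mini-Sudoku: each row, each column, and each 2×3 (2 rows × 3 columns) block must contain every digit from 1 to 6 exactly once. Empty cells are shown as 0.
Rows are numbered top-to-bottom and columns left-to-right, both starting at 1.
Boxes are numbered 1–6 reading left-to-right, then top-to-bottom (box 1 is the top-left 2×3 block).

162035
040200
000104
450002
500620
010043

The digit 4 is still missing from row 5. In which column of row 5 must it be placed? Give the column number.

3

Consider where 4 can go in row 5.
r5c2 is out (column 2 already has a 4).
r5c6 is out (column 6 already has a 4).
So the only cell in row 5 that can hold 4 is r5c3.
That is column 3.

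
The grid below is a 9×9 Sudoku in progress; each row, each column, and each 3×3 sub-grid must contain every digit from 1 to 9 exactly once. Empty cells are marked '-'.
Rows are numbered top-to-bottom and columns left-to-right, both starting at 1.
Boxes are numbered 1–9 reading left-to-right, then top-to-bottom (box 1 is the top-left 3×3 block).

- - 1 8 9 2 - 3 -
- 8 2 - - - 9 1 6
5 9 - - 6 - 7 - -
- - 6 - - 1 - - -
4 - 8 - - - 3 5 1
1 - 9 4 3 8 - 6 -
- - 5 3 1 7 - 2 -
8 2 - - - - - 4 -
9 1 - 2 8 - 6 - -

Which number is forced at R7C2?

Cell R7C2 itself could take any of {4, 6} by direct elimination.
Consider where 4 can go in row 7.
R7C1 is out (column 1 already has a 4).
R7C7 is out (box 9 already has a 4).
R7C9 is out (box 9 already has a 4).
So the only cell in row 7 that can hold 4 is R7C2.
Therefore R7C2 = 4.

4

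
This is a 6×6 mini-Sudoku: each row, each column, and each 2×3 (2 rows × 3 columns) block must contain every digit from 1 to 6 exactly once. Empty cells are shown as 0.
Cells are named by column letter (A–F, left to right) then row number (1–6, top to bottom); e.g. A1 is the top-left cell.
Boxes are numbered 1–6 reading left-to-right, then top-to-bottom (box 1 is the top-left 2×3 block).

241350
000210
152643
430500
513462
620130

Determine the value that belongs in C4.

6

Row 4 already contains {3, 4, 5}.
Column C already contains {1, 2, 3}.
Its 2×3 block (box 3) already contains {1, 2, 3, 4, 5}.
The only value from 1–6 not eliminated is 6, so C4 = 6.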